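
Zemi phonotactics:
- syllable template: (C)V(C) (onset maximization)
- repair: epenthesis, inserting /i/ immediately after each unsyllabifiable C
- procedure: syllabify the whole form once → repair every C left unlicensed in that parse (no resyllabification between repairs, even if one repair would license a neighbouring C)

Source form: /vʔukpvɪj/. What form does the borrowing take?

The consonants /v/, /p/ cannot be parsed into a legal (C)V(C) syllable (at most one coda consonant is licensed; onsets are limited to one consonant).
Epenthesis after each stranded consonant: /v/ → /vi/, /p/ → /pi/.

viʔukpivɪj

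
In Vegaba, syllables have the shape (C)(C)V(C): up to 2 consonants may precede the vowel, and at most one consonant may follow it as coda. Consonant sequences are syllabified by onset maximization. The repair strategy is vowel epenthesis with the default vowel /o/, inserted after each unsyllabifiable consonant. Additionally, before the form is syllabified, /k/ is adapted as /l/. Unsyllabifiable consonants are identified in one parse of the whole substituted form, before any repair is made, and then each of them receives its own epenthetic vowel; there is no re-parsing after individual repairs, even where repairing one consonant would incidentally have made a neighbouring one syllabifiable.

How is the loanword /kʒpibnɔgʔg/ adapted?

Substitution: /k/ → /l/, giving /lʒpibnɔgʔg/.
Under (C)(C)V(C), the unsyllabifiable consonants are /l/, /ʔ/, /g/ (at most one coda consonant is licensed; onsets may contain at most 2 consonants).
Epenthesis after each stranded consonant: /l/ → /lo/, /ʔ/ → /ʔo/, /g/ → /go/.

loʒpibnɔgʔogo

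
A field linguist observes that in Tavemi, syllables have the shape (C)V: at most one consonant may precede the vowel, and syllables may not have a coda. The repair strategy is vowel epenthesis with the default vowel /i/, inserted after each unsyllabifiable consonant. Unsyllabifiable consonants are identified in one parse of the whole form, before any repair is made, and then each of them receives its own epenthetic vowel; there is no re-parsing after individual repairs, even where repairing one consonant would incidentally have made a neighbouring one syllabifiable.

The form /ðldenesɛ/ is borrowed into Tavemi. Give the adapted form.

ðilidenesɛ

The consonants /ð/, /l/ cannot be parsed into a legal (C)V syllable (no codas are permitted; onsets are limited to one consonant).
Each unlicensed consonant becomes the onset of a new syllable: /ð/ → /ði/, /l/ → /li/.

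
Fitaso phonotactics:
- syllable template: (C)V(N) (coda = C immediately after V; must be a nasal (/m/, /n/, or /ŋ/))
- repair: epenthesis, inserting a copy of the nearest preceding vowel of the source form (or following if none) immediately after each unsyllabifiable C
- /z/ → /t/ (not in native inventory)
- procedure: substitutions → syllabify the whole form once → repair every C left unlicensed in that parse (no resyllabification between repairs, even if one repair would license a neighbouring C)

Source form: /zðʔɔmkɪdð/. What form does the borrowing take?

Substitution: /z/ → /t/, giving /tðʔɔmkɪdð/.
Under (C)V(N), the unsyllabifiable consonants are /t/, /ð/, /d/, /ð/ (only a nasal (/m/, /n/, or /ŋ/) is licensed in coda position; onsets are limited to one consonant).
Epenthesis after each stranded consonant: /t/ → /tɔ/, /ð/ → /ðɔ/, /d/ → /dɪ/, /ð/ → /ðɪ/.

tɔðɔʔɔmkɪdɪðɪ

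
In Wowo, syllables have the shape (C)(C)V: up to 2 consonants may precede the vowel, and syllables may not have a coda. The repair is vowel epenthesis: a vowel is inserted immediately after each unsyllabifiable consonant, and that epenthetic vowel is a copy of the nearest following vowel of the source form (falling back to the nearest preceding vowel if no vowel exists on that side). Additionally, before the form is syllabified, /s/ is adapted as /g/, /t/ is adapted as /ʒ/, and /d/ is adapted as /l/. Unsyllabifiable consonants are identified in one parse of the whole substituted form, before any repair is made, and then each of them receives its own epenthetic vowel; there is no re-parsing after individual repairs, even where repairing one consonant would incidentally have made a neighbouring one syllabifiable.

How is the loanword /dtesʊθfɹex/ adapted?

lʒegʊθefɹexe

Substitution: /d/ → /l/, /t/ → /ʒ/, /s/ → /g/, giving /lʒegʊθfɹex/.
The consonants /θ/, /x/ cannot be parsed into a legal (C)(C)V syllable (no codas are permitted; onsets may contain at most 2 consonants).
Inserting the epenthetic vowel yields /θ/ → /θe/, /x/ → /xe/.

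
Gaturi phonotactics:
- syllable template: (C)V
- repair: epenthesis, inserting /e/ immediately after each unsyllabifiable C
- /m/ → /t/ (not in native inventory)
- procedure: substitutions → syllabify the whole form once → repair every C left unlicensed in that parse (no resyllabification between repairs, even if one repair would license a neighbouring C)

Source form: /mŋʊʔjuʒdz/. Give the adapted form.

teŋʊʔejuʒedeze

Substitution: /m/ → /t/, giving /tŋʊʔjuʒdz/.
The consonants /t/, /ʔ/, /ʒ/, /d/, /z/ cannot be parsed into a legal (C)V syllable (no codas are permitted; onsets are limited to one consonant).
Each unlicensed consonant becomes the onset of a new syllable: /t/ → /te/, /ʔ/ → /ʔe/, /ʒ/ → /ʒe/, /d/ → /de/, /z/ → /ze/.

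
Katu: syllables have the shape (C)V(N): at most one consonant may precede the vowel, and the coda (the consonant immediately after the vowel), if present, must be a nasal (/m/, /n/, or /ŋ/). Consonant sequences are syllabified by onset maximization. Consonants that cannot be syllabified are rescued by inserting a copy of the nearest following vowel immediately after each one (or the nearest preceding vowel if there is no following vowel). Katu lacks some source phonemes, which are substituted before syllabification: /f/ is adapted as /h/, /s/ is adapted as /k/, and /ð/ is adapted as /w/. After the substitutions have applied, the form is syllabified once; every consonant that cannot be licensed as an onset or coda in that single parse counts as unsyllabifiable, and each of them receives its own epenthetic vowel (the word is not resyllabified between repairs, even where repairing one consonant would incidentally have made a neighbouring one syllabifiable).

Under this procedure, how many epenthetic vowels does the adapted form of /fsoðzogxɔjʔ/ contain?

After substitution the input is /hkowzogxɔjʔ/.
The unsyllabifiable consonants are /h/, /w/, /g/, /j/, /ʔ/; each receives one epenthetic vowel.

5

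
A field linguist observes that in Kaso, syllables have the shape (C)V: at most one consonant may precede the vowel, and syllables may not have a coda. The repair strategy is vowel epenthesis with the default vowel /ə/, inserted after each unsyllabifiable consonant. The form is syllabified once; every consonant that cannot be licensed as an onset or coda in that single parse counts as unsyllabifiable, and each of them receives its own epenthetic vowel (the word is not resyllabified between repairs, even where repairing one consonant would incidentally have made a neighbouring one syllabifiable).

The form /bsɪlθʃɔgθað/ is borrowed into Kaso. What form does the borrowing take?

Under (C)V, the unsyllabifiable consonants are /b/, /l/, /θ/, /g/, /ð/ (no codas are permitted; onsets are limited to one consonant).
Inserting the epenthetic vowel yields /b/ → /bə/, /l/ → /lə/, /θ/ → /θə/, /g/ → /gə/, /ð/ → /ðə/.

bəsɪləθəʃɔgəθaðə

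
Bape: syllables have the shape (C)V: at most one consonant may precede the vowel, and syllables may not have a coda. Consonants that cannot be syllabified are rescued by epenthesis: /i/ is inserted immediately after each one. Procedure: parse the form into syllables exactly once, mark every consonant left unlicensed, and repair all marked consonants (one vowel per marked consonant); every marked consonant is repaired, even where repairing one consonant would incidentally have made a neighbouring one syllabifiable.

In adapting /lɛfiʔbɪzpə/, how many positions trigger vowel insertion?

The unsyllabifiable consonants are /ʔ/, /z/; each receives one epenthetic vowel.

2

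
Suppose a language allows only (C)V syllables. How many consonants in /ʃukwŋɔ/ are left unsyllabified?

The consonants /k/, /w/ cannot be parsed into a legal (C)V syllable (no codas are permitted; onsets are limited to one consonant).

2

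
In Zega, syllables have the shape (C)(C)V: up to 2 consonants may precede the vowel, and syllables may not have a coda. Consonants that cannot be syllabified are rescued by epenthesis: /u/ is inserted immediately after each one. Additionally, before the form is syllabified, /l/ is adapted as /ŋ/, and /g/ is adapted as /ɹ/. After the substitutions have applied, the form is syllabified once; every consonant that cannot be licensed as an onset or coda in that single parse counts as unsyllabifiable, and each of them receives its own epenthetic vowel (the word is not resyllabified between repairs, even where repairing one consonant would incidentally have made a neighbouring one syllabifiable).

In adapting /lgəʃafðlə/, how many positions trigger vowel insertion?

1

After substitution the input is /ŋɹəʃafðŋə/.
The unsyllabifiable consonants are /f/; each receives one epenthetic vowel.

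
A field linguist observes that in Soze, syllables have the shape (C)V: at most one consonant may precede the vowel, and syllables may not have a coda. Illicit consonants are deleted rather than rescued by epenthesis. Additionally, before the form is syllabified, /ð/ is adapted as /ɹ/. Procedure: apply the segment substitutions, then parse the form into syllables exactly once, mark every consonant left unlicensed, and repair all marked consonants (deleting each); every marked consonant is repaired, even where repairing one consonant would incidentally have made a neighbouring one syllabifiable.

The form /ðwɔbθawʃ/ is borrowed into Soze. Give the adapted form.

Substitution: /ð/ → /ɹ/, giving /ɹwɔbθawʃ/.
Under (C)V, the unsyllabifiable consonants are /ɹ/, /b/, /w/, /ʃ/ (no codas are permitted; onsets are limited to one consonant).
Deletion applies to /ɹ/, /b/, /w/, /ʃ/.

wɔθa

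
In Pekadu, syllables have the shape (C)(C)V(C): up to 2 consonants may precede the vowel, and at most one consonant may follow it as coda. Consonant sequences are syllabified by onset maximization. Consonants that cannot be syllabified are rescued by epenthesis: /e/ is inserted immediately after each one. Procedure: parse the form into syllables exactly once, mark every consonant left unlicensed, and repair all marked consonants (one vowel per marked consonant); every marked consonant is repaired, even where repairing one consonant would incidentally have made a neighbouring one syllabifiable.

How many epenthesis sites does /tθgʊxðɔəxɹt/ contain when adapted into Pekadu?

3

The unsyllabifiable consonants are /t/, /ɹ/, /t/; each receives one epenthetic vowel.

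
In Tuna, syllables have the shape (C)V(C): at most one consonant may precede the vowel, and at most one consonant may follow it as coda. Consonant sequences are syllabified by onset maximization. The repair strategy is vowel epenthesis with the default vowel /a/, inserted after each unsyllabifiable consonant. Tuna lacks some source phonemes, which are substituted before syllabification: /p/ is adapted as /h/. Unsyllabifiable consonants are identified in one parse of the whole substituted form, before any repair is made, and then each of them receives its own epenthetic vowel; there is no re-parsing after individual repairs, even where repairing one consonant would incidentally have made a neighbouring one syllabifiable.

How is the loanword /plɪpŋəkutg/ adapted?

halɪhŋəkutga

Substitution: /p/ → /h/, giving /hlɪhŋəkutg/.
The consonants /h/, /g/ cannot be parsed into a legal (C)V(C) syllable (at most one coda consonant is licensed; onsets are limited to one consonant).
Each unlicensed consonant becomes the onset of a new syllable: /h/ → /ha/, /g/ → /ga/.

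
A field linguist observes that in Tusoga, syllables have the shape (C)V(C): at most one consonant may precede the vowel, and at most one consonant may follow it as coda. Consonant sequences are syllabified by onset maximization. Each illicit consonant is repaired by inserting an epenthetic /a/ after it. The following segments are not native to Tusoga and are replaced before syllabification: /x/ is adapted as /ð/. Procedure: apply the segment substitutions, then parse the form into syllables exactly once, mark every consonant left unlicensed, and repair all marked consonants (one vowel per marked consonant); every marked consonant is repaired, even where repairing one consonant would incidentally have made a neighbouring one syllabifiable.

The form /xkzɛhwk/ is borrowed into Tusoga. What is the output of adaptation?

Substitution: /x/ → /ð/, giving /ðkzɛhwk/.
The consonants /ð/, /k/, /w/, /k/ cannot be parsed into a legal (C)V(C) syllable (at most one coda consonant is licensed; onsets are limited to one consonant).
Inserting the epenthetic vowel yields /ð/ → /ða/, /k/ → /ka/, /w/ → /wa/, /k/ → /ka/.

ðakazɛhwaka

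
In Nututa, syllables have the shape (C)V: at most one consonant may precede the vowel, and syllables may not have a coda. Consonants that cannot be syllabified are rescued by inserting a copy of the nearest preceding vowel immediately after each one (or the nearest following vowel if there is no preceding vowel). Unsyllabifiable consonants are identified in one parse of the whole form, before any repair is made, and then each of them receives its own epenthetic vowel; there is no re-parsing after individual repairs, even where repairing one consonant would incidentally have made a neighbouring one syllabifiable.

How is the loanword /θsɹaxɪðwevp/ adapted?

The consonants /θ/, /s/, /ð/, /v/, /p/ cannot be parsed into a legal (C)V syllable (no codas are permitted; onsets are limited to one consonant).
Each unlicensed consonant becomes the onset of a new syllable: /θ/ → /θa/, /s/ → /sa/, /ð/ → /ðɪ/, /v/ → /ve/, /p/ → /pe/.

θasaɹaxɪðɪwevepe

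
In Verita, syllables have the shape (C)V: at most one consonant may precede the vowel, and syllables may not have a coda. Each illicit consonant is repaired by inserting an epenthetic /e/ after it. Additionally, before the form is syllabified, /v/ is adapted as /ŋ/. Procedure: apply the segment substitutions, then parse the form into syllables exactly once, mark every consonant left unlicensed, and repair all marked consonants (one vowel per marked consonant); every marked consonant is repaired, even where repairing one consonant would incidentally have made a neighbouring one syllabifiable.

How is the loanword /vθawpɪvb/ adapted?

ŋeθawepɪŋebe

Substitution: /v/ → /ŋ/, giving /ŋθawpɪŋb/.
Syllabifying with onset maximization leaves /ŋ/, /w/, /ŋ/, /b/ stranded (no codas are permitted; onsets are limited to one consonant).
Inserting the epenthetic vowel yields /ŋ/ → /ŋe/, /w/ → /we/, /ŋ/ → /ŋe/, /b/ → /be/.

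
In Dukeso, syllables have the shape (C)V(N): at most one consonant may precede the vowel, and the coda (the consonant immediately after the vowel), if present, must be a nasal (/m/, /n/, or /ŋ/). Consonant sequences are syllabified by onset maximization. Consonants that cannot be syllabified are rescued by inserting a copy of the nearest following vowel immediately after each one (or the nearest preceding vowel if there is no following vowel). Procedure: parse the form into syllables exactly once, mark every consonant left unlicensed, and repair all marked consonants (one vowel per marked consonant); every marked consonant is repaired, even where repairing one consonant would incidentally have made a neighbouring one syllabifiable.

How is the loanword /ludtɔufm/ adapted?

Syllabifying with onset maximization leaves /d/, /f/, /m/ stranded (only a nasal (/m/, /n/, or /ŋ/) is licensed in coda position; onsets are limited to one consonant).
Epenthesis after each stranded consonant: /d/ → /dɔ/, /f/ → /fu/, /m/ → /mu/.

ludɔtɔufumu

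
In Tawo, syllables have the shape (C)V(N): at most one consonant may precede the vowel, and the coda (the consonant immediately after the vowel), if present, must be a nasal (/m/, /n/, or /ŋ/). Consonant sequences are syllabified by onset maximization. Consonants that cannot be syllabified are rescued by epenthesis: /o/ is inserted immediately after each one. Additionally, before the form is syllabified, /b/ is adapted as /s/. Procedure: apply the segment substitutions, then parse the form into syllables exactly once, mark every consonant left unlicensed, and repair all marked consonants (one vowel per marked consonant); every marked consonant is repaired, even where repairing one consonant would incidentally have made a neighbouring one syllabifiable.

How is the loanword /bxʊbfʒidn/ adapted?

soxʊsofoʒidono

Substitution: /b/ → /s/, giving /sxʊsfʒidn/.
Under (C)V(N), the unsyllabifiable consonants are /s/, /s/, /f/, /d/, /n/ (only a nasal (/m/, /n/, or /ŋ/) is licensed in coda position; onsets are limited to one consonant).
Epenthesis after each stranded consonant: /s/ → /so/, /s/ → /so/, /f/ → /fo/, /d/ → /do/, /n/ → /no/.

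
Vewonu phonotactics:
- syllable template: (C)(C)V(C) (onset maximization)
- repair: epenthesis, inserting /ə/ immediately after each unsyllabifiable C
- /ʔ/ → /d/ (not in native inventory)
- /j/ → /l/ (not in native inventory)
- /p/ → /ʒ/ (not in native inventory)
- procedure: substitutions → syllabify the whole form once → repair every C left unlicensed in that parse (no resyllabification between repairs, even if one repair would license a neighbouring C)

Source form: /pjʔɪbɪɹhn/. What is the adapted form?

Substitution: /p/ → /ʒ/, /j/ → /l/, /ʔ/ → /d/, giving /ʒldɪbɪɹhn/.
The consonants /ʒ/, /h/, /n/ cannot be parsed into a legal (C)(C)V(C) syllable (at most one coda consonant is licensed; onsets may contain at most 2 consonants).
Each unlicensed consonant becomes the onset of a new syllable: /ʒ/ → /ʒə/, /h/ → /hə/, /n/ → /nə/.

ʒəldɪbɪɹhənə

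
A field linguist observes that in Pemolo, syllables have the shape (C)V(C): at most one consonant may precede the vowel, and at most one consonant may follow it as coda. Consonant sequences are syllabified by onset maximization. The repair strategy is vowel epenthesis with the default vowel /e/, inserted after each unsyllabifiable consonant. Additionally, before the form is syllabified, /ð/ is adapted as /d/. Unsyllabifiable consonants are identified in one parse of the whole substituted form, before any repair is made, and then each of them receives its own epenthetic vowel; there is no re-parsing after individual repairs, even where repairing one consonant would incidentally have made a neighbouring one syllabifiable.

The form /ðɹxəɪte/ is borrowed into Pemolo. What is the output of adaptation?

deɹexəɪte

Substitution: /ð/ → /d/, giving /dɹxəɪte/.
Syllabifying with onset maximization leaves /d/, /ɹ/ stranded (at most one coda consonant is licensed; onsets are limited to one consonant).
Epenthesis after each stranded consonant: /d/ → /de/, /ɹ/ → /ɹe/.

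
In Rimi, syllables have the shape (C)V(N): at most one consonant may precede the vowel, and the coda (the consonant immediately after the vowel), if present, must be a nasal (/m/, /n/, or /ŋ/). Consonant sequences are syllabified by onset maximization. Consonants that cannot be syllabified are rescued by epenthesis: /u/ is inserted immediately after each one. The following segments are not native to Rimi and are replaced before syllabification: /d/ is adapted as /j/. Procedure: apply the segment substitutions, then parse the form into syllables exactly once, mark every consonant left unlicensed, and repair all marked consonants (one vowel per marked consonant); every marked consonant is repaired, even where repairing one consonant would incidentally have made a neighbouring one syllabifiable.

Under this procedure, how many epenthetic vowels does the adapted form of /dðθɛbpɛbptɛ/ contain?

After substitution the input is /jðθɛbpɛbptɛ/.
The unsyllabifiable consonants are /j/, /ð/, /b/, /b/, /p/; each receives one epenthetic vowel.

5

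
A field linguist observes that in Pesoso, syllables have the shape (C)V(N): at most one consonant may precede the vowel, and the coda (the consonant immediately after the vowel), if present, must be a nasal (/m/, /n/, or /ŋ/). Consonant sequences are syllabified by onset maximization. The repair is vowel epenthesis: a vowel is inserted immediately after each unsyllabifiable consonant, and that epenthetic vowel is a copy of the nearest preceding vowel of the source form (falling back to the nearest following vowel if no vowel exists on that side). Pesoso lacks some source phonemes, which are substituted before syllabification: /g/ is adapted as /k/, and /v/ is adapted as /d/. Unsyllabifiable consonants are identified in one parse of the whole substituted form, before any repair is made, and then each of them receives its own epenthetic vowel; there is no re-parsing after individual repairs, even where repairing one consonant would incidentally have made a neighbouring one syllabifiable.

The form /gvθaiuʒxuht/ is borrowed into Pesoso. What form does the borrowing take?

Substitution: /g/ → /k/, /v/ → /d/, giving /kdθaiuʒxuht/.
Under (C)V(N), the unsyllabifiable consonants are /k/, /d/, /ʒ/, /h/, /t/ (only a nasal (/m/, /n/, or /ŋ/) is licensed in coda position; onsets are limited to one consonant).
Epenthesis after each stranded consonant: /k/ → /ka/, /d/ → /da/, /ʒ/ → /ʒu/, /h/ → /hu/, /t/ → /tu/.

kadaθaiuʒuxuhutu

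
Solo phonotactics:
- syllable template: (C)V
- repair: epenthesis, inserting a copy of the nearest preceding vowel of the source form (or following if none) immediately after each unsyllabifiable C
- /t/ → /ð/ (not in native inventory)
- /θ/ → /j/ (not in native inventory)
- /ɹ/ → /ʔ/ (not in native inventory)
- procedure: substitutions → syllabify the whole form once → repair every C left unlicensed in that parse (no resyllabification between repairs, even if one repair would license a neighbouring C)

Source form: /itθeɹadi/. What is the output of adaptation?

iðijeʔadi

Substitution: /t/ → /ð/, /θ/ → /j/, /ɹ/ → /ʔ/, giving /iðjeʔadi/.
The consonants /ð/ cannot be parsed into a legal (C)V syllable (no codas are permitted; onsets are limited to one consonant).
Epenthesis after each stranded consonant: /ð/ → /ði/.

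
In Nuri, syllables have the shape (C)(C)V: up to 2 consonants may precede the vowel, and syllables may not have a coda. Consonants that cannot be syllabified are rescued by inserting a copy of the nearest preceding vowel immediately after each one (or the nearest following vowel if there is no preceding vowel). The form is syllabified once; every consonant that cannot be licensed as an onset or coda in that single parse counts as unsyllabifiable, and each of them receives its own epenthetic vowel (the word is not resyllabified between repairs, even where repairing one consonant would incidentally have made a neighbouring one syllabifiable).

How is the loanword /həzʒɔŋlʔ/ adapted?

həzʒɔŋɔlɔʔɔ

The consonants /ŋ/, /l/, /ʔ/ cannot be parsed into a legal (C)(C)V syllable (no codas are permitted; onsets may contain at most 2 consonants).
Epenthesis after each stranded consonant: /ŋ/ → /ŋɔ/, /l/ → /lɔ/, /ʔ/ → /ʔɔ/.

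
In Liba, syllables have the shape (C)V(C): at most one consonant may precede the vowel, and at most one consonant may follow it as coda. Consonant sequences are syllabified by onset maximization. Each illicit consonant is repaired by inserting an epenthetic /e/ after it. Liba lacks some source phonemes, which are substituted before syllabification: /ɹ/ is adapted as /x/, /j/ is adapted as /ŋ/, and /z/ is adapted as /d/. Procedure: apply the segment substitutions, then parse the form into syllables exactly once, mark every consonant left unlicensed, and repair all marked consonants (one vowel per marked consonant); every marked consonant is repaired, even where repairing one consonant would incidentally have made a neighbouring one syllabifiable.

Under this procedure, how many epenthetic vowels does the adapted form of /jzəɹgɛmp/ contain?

2

After substitution the input is /ŋdəxgɛmp/.
The unsyllabifiable consonants are /ŋ/, /p/; each receives one epenthetic vowel.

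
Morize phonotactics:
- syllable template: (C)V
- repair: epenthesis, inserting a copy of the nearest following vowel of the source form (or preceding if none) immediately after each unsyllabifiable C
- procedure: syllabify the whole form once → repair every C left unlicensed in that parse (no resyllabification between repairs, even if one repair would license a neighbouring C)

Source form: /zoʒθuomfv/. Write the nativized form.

zoʒuθuomofovo

Under (C)V, the unsyllabifiable consonants are /ʒ/, /m/, /f/, /v/ (no codas are permitted; onsets are limited to one consonant).
Inserting the epenthetic vowel yields /ʒ/ → /ʒu/, /m/ → /mo/, /f/ → /fo/, /v/ → /vo/.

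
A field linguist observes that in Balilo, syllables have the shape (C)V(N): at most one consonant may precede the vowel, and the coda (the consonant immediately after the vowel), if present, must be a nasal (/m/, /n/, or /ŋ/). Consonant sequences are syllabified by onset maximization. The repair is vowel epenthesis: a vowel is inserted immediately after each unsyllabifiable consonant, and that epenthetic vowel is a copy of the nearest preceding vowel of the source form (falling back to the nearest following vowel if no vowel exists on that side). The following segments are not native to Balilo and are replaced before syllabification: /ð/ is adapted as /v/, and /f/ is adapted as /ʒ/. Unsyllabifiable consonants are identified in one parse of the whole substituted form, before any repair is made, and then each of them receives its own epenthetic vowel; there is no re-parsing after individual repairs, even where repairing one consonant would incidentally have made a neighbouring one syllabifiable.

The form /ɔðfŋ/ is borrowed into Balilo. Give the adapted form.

Substitution: /ð/ → /v/, /f/ → /ʒ/, giving /ɔvʒŋ/.
Syllabifying with onset maximization leaves /v/, /ʒ/, /ŋ/ stranded (only a nasal (/m/, /n/, or /ŋ/) is licensed in coda position; onsets are limited to one consonant).
Inserting the epenthetic vowel yields /v/ → /vɔ/, /ʒ/ → /ʒɔ/, /ŋ/ → /ŋɔ/.

ɔvɔʒɔŋɔ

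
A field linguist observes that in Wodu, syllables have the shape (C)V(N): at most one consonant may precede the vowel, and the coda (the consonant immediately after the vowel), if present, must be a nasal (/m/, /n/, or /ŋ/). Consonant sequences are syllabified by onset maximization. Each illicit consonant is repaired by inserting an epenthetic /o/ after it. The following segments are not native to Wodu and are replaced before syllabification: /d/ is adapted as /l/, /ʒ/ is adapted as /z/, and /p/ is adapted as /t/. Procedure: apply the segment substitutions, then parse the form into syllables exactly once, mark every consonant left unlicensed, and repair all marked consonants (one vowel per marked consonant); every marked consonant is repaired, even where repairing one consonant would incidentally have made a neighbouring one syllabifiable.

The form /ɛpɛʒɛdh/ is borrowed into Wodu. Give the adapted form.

ɛtɛzɛloho

Substitution: /p/ → /t/, /ʒ/ → /z/, /d/ → /l/, giving /ɛtɛzɛlh/.
Syllabifying with onset maximization leaves /l/, /h/ stranded (only a nasal (/m/, /n/, or /ŋ/) is licensed in coda position; onsets are limited to one consonant).
Epenthesis after each stranded consonant: /l/ → /lo/, /h/ → /ho/.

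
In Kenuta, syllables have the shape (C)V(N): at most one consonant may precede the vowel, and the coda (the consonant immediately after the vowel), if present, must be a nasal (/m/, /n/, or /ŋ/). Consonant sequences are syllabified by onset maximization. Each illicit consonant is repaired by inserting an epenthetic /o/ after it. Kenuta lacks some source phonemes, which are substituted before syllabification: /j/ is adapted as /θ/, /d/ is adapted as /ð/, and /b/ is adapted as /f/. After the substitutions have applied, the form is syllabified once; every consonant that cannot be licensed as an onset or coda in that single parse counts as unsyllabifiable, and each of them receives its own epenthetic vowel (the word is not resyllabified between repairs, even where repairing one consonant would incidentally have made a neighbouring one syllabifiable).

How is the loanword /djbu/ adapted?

Substitution: /d/ → /ð/, /j/ → /θ/, /b/ → /f/, giving /ðθfu/.
The consonants /ð/, /θ/ cannot be parsed into a legal (C)V(N) syllable (only a nasal (/m/, /n/, or /ŋ/) is licensed in coda position; onsets are limited to one consonant).
Epenthesis after each stranded consonant: /ð/ → /ðo/, /θ/ → /θo/.

ðoθofu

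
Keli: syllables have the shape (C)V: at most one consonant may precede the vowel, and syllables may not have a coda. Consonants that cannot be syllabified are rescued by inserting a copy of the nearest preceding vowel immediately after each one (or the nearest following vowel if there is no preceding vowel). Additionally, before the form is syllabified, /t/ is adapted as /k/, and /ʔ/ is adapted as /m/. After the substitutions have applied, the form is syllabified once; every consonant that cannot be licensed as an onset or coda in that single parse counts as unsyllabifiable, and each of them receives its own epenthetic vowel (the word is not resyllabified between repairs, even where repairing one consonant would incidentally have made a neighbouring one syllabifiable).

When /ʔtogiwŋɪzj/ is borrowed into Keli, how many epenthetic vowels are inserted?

4

After substitution the input is /mkogiwŋɪzj/.
The unsyllabifiable consonants are /m/, /w/, /z/, /j/; each receives one epenthetic vowel.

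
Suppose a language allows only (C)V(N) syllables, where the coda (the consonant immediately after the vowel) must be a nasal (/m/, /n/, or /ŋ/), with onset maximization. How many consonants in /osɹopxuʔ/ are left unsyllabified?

Under (C)V(N), the unsyllabifiable consonants are /s/, /p/, /ʔ/ (only a nasal (/m/, /n/, or /ŋ/) is licensed in coda position; onsets are limited to one consonant).

3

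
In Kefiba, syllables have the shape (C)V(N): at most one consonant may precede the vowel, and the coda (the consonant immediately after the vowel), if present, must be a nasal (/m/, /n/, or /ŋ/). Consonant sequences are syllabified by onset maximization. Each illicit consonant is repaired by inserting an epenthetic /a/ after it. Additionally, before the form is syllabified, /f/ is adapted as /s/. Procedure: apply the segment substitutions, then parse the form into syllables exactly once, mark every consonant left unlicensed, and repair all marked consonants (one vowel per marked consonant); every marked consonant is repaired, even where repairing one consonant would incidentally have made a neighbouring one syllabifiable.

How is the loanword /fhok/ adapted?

sahoka

Substitution: /f/ → /s/, giving /shok/.
Syllabifying with onset maximization leaves /s/, /k/ stranded (only a nasal (/m/, /n/, or /ŋ/) is licensed in coda position; onsets are limited to one consonant).
Inserting the epenthetic vowel yields /s/ → /sa/, /k/ → /ka/.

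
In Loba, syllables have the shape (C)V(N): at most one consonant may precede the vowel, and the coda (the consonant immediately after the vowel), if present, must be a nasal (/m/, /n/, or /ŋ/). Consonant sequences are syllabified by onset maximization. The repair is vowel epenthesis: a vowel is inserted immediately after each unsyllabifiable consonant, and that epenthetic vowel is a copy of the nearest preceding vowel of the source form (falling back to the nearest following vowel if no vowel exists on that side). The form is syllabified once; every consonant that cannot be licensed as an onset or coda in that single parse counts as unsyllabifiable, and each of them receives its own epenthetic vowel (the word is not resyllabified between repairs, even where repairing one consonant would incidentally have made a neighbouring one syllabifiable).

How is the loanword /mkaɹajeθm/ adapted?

makaɹajeθeme

Syllabifying with onset maximization leaves /m/, /θ/, /m/ stranded (only a nasal (/m/, /n/, or /ŋ/) is licensed in coda position; onsets are limited to one consonant).
Epenthesis after each stranded consonant: /m/ → /ma/, /θ/ → /θe/, /m/ → /me/.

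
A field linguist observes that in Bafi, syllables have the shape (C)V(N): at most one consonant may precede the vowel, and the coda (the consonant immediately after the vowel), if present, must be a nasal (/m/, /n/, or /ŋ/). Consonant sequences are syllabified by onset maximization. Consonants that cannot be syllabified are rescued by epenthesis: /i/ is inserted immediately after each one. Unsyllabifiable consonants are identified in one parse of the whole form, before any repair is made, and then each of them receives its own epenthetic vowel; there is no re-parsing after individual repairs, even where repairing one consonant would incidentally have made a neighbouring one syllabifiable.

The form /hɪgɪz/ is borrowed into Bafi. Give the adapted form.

hɪgɪzi

Syllabifying with onset maximization leaves /z/ stranded (only a nasal (/m/, /n/, or /ŋ/) is licensed in coda position; onsets are limited to one consonant).
Inserting the epenthetic vowel yields /z/ → /zi/.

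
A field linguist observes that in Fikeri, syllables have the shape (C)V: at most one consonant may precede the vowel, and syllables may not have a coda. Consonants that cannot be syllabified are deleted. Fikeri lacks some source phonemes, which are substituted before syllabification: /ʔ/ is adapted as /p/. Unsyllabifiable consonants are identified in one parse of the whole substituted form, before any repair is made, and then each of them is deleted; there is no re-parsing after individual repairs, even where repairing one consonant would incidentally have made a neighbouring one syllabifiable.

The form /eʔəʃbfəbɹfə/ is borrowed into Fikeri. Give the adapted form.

epəfəfə

Substitution: /ʔ/ → /p/, giving /epəʃbfəbɹfə/.
The consonants /ʃ/, /b/, /b/, /ɹ/ cannot be parsed into a legal (C)V syllable (no codas are permitted; onsets are limited to one consonant).
Each unlicensed consonant is deleted: /ʃ/, /b/, /b/, /ɹ/.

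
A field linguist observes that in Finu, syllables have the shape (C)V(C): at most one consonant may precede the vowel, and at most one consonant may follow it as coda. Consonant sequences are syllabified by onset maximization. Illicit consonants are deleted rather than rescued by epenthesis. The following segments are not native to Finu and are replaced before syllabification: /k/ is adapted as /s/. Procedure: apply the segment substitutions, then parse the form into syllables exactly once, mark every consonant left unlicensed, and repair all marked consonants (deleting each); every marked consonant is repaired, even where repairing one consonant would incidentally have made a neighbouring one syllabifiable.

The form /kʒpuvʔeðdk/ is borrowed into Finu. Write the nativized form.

Substitution: /k/ → /s/, giving /sʒpuvʔeðds/.
Syllabifying with onset maximization leaves /s/, /ʒ/, /d/, /s/ stranded (at most one coda consonant is licensed; onsets are limited to one consonant).
Deleting the stranded consonants removes /s/, /ʒ/, /d/, /s/.

puvʔeð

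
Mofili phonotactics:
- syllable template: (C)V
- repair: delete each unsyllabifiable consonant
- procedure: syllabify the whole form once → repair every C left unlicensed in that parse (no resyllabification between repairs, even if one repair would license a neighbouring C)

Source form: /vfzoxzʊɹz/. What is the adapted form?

zozʊ

Syllabifying with onset maximization leaves /v/, /f/, /x/, /ɹ/, /z/ stranded (no codas are permitted; onsets are limited to one consonant).
Each unlicensed consonant is deleted: /v/, /f/, /x/, /ɹ/, /z/.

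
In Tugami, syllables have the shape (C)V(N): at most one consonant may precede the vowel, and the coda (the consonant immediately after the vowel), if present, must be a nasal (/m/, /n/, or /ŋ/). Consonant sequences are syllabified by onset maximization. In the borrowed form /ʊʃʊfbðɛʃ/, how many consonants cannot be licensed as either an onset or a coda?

3

Under (C)V(N), the unsyllabifiable consonants are /f/, /b/, /ʃ/ (only a nasal (/m/, /n/, or /ŋ/) is licensed in coda position; onsets are limited to one consonant).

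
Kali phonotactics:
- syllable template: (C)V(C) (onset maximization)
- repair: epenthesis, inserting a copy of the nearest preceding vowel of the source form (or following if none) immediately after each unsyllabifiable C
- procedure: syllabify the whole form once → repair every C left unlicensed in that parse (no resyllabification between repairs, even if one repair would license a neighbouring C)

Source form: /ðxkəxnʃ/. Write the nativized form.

The consonants /ð/, /x/, /n/, /ʃ/ cannot be parsed into a legal (C)V(C) syllable (at most one coda consonant is licensed; onsets are limited to one consonant).
Each unlicensed consonant becomes the onset of a new syllable: /ð/ → /ðə/, /x/ → /xə/, /n/ → /nə/, /ʃ/ → /ʃə/.

ðəxəkəxnəʃə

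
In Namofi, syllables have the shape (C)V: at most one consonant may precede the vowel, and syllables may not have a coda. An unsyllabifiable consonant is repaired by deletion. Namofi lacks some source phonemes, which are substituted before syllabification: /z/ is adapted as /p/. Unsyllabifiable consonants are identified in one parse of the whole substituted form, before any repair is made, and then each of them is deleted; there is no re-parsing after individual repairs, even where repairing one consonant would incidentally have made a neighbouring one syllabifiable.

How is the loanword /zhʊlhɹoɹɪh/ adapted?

Substitution: /z/ → /p/, giving /phʊlhɹoɹɪh/.
The consonants /p/, /l/, /h/, /h/ cannot be parsed into a legal (C)V syllable (no codas are permitted; onsets are limited to one consonant).
Deleting the stranded consonants removes /p/, /l/, /h/, /h/.

hʊɹoɹɪ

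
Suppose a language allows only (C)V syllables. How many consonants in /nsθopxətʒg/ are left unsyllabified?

The consonants /n/, /s/, /p/, /t/, /ʒ/, /g/ cannot be parsed into a legal (C)V syllable (no codas are permitted; onsets are limited to one consonant).

6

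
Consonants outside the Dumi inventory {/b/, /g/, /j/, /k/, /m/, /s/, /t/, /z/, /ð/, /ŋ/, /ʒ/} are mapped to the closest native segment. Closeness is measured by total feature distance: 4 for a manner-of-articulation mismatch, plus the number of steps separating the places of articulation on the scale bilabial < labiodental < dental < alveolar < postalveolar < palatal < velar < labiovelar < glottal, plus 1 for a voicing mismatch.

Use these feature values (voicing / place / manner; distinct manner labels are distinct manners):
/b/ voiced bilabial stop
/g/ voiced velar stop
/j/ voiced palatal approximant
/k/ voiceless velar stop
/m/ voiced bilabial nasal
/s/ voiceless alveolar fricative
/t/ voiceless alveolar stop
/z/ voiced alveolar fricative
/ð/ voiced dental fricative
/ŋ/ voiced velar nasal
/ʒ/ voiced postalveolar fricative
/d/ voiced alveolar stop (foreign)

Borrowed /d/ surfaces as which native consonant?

t

/t/ is closest: same manner (stop), place distance 0 (alveolar→alveolar), voicing differs (+1); total 1. Next closest is /b/ at distance 3.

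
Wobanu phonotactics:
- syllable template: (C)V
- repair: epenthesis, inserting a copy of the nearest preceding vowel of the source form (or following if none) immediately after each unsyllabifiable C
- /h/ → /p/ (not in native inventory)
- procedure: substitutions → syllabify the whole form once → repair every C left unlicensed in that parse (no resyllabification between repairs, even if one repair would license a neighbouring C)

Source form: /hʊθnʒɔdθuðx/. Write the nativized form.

pʊθʊnʊʒɔdɔθuðuxu

Substitution: /h/ → /p/, giving /pʊθnʒɔdθuðx/.
Under (C)V, the unsyllabifiable consonants are /θ/, /n/, /d/, /ð/, /x/ (no codas are permitted; onsets are limited to one consonant).
Inserting the epenthetic vowel yields /θ/ → /θʊ/, /n/ → /nʊ/, /d/ → /dɔ/, /ð/ → /ðu/, /x/ → /xu/.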